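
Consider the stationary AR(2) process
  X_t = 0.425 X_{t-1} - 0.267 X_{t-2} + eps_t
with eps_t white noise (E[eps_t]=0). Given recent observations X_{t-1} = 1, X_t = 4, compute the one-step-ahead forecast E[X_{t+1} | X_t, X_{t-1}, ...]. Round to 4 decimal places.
E[X_{t+1} \mid \mathcal F_t] = 1.4330

For an AR(p) model X_t = c + sum_i phi_i X_{t-i} + eps_t, the
one-step-ahead conditional mean is
  E[X_{t+1} | X_t, ...] = c + sum_i phi_i X_{t+1-i}.
Substitute known values:
  E[X_{t+1} | ...] = (0.425) * (4) + (-0.267) * (1)
                   = 1.4330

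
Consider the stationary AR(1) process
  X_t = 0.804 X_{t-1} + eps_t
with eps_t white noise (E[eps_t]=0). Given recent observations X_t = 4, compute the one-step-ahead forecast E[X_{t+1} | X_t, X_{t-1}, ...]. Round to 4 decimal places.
E[X_{t+1} \mid \mathcal F_t] = 3.2160

For an AR(p) model X_t = c + sum_i phi_i X_{t-i} + eps_t, the
one-step-ahead conditional mean is
  E[X_{t+1} | X_t, ...] = c + sum_i phi_i X_{t+1-i}.
Substitute known values:
  E[X_{t+1} | ...] = (0.804) * (4)
                   = 3.2160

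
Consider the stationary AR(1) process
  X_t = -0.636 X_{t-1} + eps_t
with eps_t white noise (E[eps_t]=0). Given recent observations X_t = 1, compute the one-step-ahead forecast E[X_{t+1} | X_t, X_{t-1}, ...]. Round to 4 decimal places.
E[X_{t+1} \mid \mathcal F_t] = -0.6360

For an AR(p) model X_t = c + sum_i phi_i X_{t-i} + eps_t, the
one-step-ahead conditional mean is
  E[X_{t+1} | X_t, ...] = c + sum_i phi_i X_{t+1-i}.
Substitute known values:
  E[X_{t+1} | ...] = (-0.636) * (1)
                   = -0.6360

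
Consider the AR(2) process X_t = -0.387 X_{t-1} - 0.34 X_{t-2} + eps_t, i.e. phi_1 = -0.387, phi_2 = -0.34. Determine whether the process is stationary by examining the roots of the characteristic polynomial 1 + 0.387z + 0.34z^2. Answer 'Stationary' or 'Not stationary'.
\text{Stationary}

The AR(p) characteristic polynomial is P(z) = 1 + 0.387z + 0.34z^2.
Stationarity requires all roots to lie outside the unit circle, i.e. |z| > 1 for every root.
Set 1 + (0.387) z + (0.34) z^2 = 0, i.e. a z^2 + b z + c = 0 with a = 0.34, b = 0.387, c = 1.
Discriminant D = b^2 - 4ac = (0.387)^2 - 4*(0.34)*1 = 0.149769 - (1.36) = -1.210231.
D < 0, so the roots are the complex-conjugate pair z = (-b +/- i sqrt(-D)) / (2a) = -0.5691 +/- 1.6178i.
For a conjugate pair |z|^2 = z * conj(z) = (product of roots) = c/a = 1/(0.34) = 2.941176, so |z| = sqrt(2.941176) = 1.715 for both roots.
Moduli of all roots: 1.7150, 1.7150.
All moduli strictly greater than 1? Yes.
Verdict: Stationary.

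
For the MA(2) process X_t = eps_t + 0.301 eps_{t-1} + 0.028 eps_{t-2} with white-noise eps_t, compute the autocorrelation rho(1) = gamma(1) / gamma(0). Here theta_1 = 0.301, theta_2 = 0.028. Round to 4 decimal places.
\rho(1) = 0.2835

For an MA(q) process with theta_0 = 1, the autocovariance is
  gamma(k) = sigma^2 * sum_{i=0..q-k} theta_i * theta_{i+k},
and rho(k) = gamma(k) / gamma(0). Sigma^2 cancels.
  numerator   = (1)*(0.301) + (0.301)*(0.028) = 0.309428.
  denominator = (1)^2 + (0.301)^2 + (0.028)^2 = 1.091385.
  rho(1) = 0.309428 / 1.091385 = 0.2835.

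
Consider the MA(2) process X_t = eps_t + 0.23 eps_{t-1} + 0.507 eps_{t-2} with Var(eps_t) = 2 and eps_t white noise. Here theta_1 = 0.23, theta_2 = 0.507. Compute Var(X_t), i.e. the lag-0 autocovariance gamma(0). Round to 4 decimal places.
\gamma(0) = 2.6199

For an MA(q) process X_t = eps_t + sum_i theta_i eps_{t-i} with
Var(eps_t) = sigma^2, the variance is
  gamma(0) = sigma^2 * (1 + sum_i theta_i^2).
  sum_i theta_i^2 = (0.23)^2 + (0.507)^2 = 0.0529 + 0.257049 = 0.309949.
  gamma(0) = 2 * (1 + 0.309949) = 2 * 1.309949 = 2.619898, which rounds to 2.6199.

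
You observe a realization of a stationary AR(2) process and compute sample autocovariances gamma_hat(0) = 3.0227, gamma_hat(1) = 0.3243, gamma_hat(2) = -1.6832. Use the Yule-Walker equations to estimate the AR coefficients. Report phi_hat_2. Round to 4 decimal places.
\hat\phi_{2} = -0.5750

The Yule-Walker equations for an AR(p) process read, in matrix form,
  Gamma_p phi = r_p,   with   (Gamma_p)_{ij} = gamma(|i - j|),
                       (r_p)_i = gamma(i),   i,j = 1..p.
Substitute the sample gammas (Toeplitz matrix and right-hand side of size 2):
  Gamma_p = [[3.0227, 0.3243], [0.3243, 3.0227]]
  r_p     = [0.3243, -1.6832]
Written out:
  3.0227 phi_1 + 0.3243 phi_2 = 0.3243
  0.3243 phi_1 + 3.0227 phi_2 = -1.6832
Solve by Cramer's rule:
  det = gamma(0)^2 - gamma(1)^2 = (3.0227)^2 - (0.3243)^2 = 9.13671529 - 0.10517049 = 9.0315448
  phi_hat_1 = [gamma(1) gamma(0) - gamma(1) gamma(2)] / det = [(0.3243)(3.0227) - (0.3243)(-1.6832)] / 9.0315448 = 1.52612337 / 9.0315448 = 0.169
  phi_hat_2 = [gamma(0) gamma(2) - gamma(1)^2] / det = [(3.0227)(-1.6832) - (0.3243)^2] / 9.0315448 = -5.19297913 / 9.0315448 = -0.575
So phi_hat = [0.1690, -0.5750].
Therefore phi_hat_2 = -0.5750.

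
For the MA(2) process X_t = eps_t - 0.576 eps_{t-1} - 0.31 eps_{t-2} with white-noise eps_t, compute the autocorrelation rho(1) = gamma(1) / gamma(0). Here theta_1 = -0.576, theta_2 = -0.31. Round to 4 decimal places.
\rho(1) = -0.2783

For an MA(q) process with theta_0 = 1, the autocovariance is
  gamma(k) = sigma^2 * sum_{i=0..q-k} theta_i * theta_{i+k},
and rho(k) = gamma(k) / gamma(0). Sigma^2 cancels.
  numerator   = (1)*(-0.576) + (-0.576)*(-0.31) = -0.39744.
  denominator = (1)^2 + (-0.576)^2 + (-0.31)^2 = 1.427876.
  rho(1) = -0.39744 / 1.427876 = -0.2783.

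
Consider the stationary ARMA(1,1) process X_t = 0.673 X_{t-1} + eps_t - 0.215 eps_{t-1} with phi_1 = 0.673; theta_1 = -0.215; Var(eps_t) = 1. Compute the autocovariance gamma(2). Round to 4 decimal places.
\gamma(2) = 0.4819

Multiply the model equation by X_{t-k} and take expectations. With theta_0 = psi_0 = 1 and psi_j the MA(infinity) weights, this gives
  gamma(k) - sum_i phi_i gamma(k-i) = c_k,
  c_k = sigma^2 * sum_{j=k..q} theta_j psi_{j-k}   (c_k = 0 for k > q),
using gamma(-m) = gamma(m).
psi-weights needed (psi_j = theta_j + sum_i phi_i psi_{j-i}):
  psi_1 = theta_1 + phi_1 = -0.215 + (0.673) = 0.458
Right-hand sides:
  c_0 = sigma^2 (1 + theta_1 psi_1) = 1 * (1 + (-0.215)(0.458)) = 1 * 0.90153 = 0.90153
  c_1 = sigma^2 theta_1 = 1 * (-0.215) = -0.215
  c_2 = 0
Equations for k = 0 and k = 1 (AR order 1):
  gamma(0) = phi_1 gamma(1) + c_0
  gamma(1) = phi_1 gamma(0) + c_1
Substituting the second into the first: gamma(0) (1 - phi_1^2) = c_0 + phi_1 c_1, so
  gamma(0) = (c_0 + phi_1 c_1) / (1 - phi_1^2) = (0.90153 + (0.673)(-0.215)) / (1 - (0.673)^2) = 0.756835 / 0.547071 = 1.383431.
  gamma(1) = phi_1 gamma(0) + c_1 = (0.673)(1.383431) + (-0.215) = 0.716049.
For k = 2 (> q): gamma(2) = phi_1 gamma(1) = (0.673)(0.716049) = 0.481901.
Therefore gamma(2) = 0.4819 (to 4 decimal places).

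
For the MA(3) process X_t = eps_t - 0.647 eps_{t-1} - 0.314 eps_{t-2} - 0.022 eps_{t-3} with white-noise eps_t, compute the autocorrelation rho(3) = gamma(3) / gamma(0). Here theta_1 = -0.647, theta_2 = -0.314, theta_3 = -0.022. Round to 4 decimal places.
\rho(3) = -0.0145

For an MA(q) process with theta_0 = 1, the autocovariance is
  gamma(k) = sigma^2 * sum_{i=0..q-k} theta_i * theta_{i+k},
and rho(k) = gamma(k) / gamma(0). Sigma^2 cancels.
  numerator   = (1)*(-0.022) = -0.022.
  denominator = (1)^2 + (-0.647)^2 + (-0.314)^2 + (-0.022)^2 = 1.517689.
  rho(3) = -0.022 / 1.517689 = -0.0145.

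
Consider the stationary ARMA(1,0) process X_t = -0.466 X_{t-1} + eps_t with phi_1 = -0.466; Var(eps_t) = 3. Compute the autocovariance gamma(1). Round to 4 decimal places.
\gamma(1) = -1.7858

Multiply the model equation by X_{t-k} and take expectations. With theta_0 = psi_0 = 1 and psi_j the MA(infinity) weights, this gives
  gamma(k) - sum_i phi_i gamma(k-i) = c_k,
  c_k = sigma^2 * sum_{j=k..q} theta_j psi_{j-k}   (c_k = 0 for k > q),
using gamma(-m) = gamma(m).
Pure AR (q = 0): c_0 = sigma^2 = 3, c_k = 0 for k >= 1.
Equations for k = 0 and k = 1 (AR order 1):
  gamma(0) = phi_1 gamma(1) + c_0
  gamma(1) = phi_1 gamma(0) + c_1
Substituting the second into the first: gamma(0) (1 - phi_1^2) = c_0 + phi_1 c_1, so
  gamma(0) = c_0 / (1 - phi_1^2) = 3 / (1 - (-0.466)^2) = 3 / 0.782844 = 3.832181.
  gamma(1) = phi_1 gamma(0) = (-0.466)(3.832181) = -1.785796.
Therefore gamma(1) = -1.7858 (to 4 decimal places).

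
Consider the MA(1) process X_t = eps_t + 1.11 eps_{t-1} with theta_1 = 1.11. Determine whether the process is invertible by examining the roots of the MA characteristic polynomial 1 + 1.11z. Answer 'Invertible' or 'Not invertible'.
\text{Not invertible}

The MA(q) characteristic polynomial is P(z) = 1 + 1.11z.
Invertibility requires all roots to lie outside the unit circle, i.e. |z| > 1 for every root.
This is linear in z: 1 + (1.11) z = 0  =>  z = -1/(1.11) = -0.900901,  |z| = 0.900901.
Moduli of all roots: 0.9009.
All moduli strictly greater than 1? No.
Verdict: Not invertible.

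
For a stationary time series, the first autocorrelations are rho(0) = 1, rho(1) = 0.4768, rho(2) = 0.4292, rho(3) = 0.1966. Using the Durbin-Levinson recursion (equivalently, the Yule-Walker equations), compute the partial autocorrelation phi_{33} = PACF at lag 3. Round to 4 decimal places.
\phi_{33} = -0.1099

The PACF at lag k is phi_{kk}, the last component of the solution
to the Yule-Walker system G_k phi = r_k where
  (G_k)_{ij} = rho(|i - j|), (r_k)_i = rho(i), i,j = 1..k.
Equivalently, Durbin-Levinson gives phi_{kk} iteratively:
  phi_{11} = rho(1)
  phi_{kk} = [rho(k) - sum_{j=1..k-1} phi_{k-1,j} rho(k-j)]
            / [1 - sum_{j=1..k-1} phi_{k-1,j} rho(j)],
  phi_{k,j} = phi_{k-1,j} - phi_{kk} phi_{k-1,k-j},  j = 1..k-1.
Step k = 1:
  phi_11 = rho(1) = 0.4768.
Step k = 2:
  phi_22 = [rho(2) - phi_11 rho(1)] / [1 - phi_11 rho(1)] = [0.4292 - (0.4768)(0.4768)] / [1 - (0.4768)(0.4768)]
         = 0.20186176 / 0.77266176 = 0.261255.
  Update: phi_21 = phi_11 - phi_22 phi_11 = 0.4768 - (0.261255)(0.4768) = 0.352234.
Step k = 3:
  phi_33 = [rho(3) - phi_21 rho(2) - phi_22 rho(1)] / [1 - phi_21 rho(1) - phi_22 rho(2)]
    numerator   = 0.1966 - (0.352234)(0.4292) - (0.261255)(0.4768) = -0.07914506
    denominator = 1 - (0.352234)(0.4768) - (0.261255)(0.4292) = 0.71992436
  phi_33 = -0.07914506 / 0.71992436 = -0.1099.
Therefore phi_{33} = -0.1099.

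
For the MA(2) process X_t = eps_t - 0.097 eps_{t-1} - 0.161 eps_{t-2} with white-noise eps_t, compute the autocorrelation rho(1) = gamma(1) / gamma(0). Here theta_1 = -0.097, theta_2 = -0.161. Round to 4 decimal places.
\rho(1) = -0.0786

For an MA(q) process with theta_0 = 1, the autocovariance is
  gamma(k) = sigma^2 * sum_{i=0..q-k} theta_i * theta_{i+k},
and rho(k) = gamma(k) / gamma(0). Sigma^2 cancels.
  numerator   = (1)*(-0.097) + (-0.097)*(-0.161) = -0.081383.
  denominator = (1)^2 + (-0.097)^2 + (-0.161)^2 = 1.03533.
  rho(1) = -0.081383 / 1.03533 = -0.0786.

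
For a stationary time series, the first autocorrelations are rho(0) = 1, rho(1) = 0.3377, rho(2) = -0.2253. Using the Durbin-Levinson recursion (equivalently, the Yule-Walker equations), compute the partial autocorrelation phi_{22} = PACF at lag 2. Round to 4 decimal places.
\phi_{22} = -0.3830

The PACF at lag k is phi_{kk}, the last component of the solution
to the Yule-Walker system G_k phi = r_k where
  (G_k)_{ij} = rho(|i - j|), (r_k)_i = rho(i), i,j = 1..k.
Equivalently, Durbin-Levinson gives phi_{kk} iteratively:
  phi_{11} = rho(1)
  phi_{kk} = [rho(k) - sum_{j=1..k-1} phi_{k-1,j} rho(k-j)]
            / [1 - sum_{j=1..k-1} phi_{k-1,j} rho(j)],
  phi_{k,j} = phi_{k-1,j} - phi_{kk} phi_{k-1,k-j},  j = 1..k-1.
Step k = 1:
  phi_11 = rho(1) = 0.3377.
Step k = 2:
  phi_22 = [rho(2) - phi_11 rho(1)] / [1 - phi_11 rho(1)] = [-0.2253 - (0.3377)(0.3377)] / [1 - (0.3377)(0.3377)]
         = -0.33934129 / 0.88595871 = -0.383.
Therefore phi_{22} = -0.3830.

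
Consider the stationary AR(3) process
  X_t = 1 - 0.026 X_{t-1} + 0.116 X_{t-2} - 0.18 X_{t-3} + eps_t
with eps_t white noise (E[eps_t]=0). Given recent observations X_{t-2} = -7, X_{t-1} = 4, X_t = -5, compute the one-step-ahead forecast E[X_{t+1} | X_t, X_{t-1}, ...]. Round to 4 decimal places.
E[X_{t+1} \mid \mathcal F_t] = 2.8540

For an AR(p) model X_t = c + sum_i phi_i X_{t-i} + eps_t, the
one-step-ahead conditional mean is
  E[X_{t+1} | X_t, ...] = c + sum_i phi_i X_{t+1-i}.
Substitute known values:
  E[X_{t+1} | ...] = 1 + (-0.026) * (-5) + (0.116) * (4) + (-0.18) * (-7)
                   = 2.8540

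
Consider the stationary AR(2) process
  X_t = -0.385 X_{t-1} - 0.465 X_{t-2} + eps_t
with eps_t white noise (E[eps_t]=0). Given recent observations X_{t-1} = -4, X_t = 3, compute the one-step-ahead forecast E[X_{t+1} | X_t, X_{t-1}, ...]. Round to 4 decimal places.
E[X_{t+1} \mid \mathcal F_t] = 0.7050

For an AR(p) model X_t = c + sum_i phi_i X_{t-i} + eps_t, the
one-step-ahead conditional mean is
  E[X_{t+1} | X_t, ...] = c + sum_i phi_i X_{t+1-i}.
Substitute known values:
  E[X_{t+1} | ...] = (-0.385) * (3) + (-0.465) * (-4)
                   = 0.7050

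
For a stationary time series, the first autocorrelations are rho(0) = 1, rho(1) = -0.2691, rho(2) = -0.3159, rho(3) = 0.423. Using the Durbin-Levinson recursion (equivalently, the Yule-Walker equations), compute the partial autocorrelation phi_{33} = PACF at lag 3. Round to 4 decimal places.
\phi_{33} = 0.2480

The PACF at lag k is phi_{kk}, the last component of the solution
to the Yule-Walker system G_k phi = r_k where
  (G_k)_{ij} = rho(|i - j|), (r_k)_i = rho(i), i,j = 1..k.
Equivalently, Durbin-Levinson gives phi_{kk} iteratively:
  phi_{11} = rho(1)
  phi_{kk} = [rho(k) - sum_{j=1..k-1} phi_{k-1,j} rho(k-j)]
            / [1 - sum_{j=1..k-1} phi_{k-1,j} rho(j)],
  phi_{k,j} = phi_{k-1,j} - phi_{kk} phi_{k-1,k-j},  j = 1..k-1.
Step k = 1:
  phi_11 = rho(1) = -0.2691.
Step k = 2:
  phi_22 = [rho(2) - phi_11 rho(1)] / [1 - phi_11 rho(1)] = [-0.3159 - (-0.2691)(-0.2691)] / [1 - (-0.2691)(-0.2691)]
         = -0.38831481 / 0.92758519 = -0.41863.
  Update: phi_21 = phi_11 - phi_22 phi_11 = -0.2691 - (-0.41863)(-0.2691) = -0.381753.
Step k = 3:
  phi_33 = [rho(3) - phi_21 rho(2) - phi_22 rho(1)] / [1 - phi_21 rho(1) - phi_22 rho(2)]
    numerator   = 0.423 - (-0.381753)(-0.3159) - (-0.41863)(-0.2691) = 0.18975086
    denominator = 1 - (-0.381753)(-0.2691) - (-0.41863)(-0.3159) = 0.76502504
  phi_33 = 0.18975086 / 0.76502504 = 0.248.
Therefore phi_{33} = 0.2480.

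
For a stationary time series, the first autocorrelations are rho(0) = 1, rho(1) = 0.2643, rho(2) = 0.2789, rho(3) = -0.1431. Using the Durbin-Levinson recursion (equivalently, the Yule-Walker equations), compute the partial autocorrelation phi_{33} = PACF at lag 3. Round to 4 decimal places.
\phi_{33} = -0.2940

The PACF at lag k is phi_{kk}, the last component of the solution
to the Yule-Walker system G_k phi = r_k where
  (G_k)_{ij} = rho(|i - j|), (r_k)_i = rho(i), i,j = 1..k.
Equivalently, Durbin-Levinson gives phi_{kk} iteratively:
  phi_{11} = rho(1)
  phi_{kk} = [rho(k) - sum_{j=1..k-1} phi_{k-1,j} rho(k-j)]
            / [1 - sum_{j=1..k-1} phi_{k-1,j} rho(j)],
  phi_{k,j} = phi_{k-1,j} - phi_{kk} phi_{k-1,k-j},  j = 1..k-1.
Step k = 1:
  phi_11 = rho(1) = 0.2643.
Step k = 2:
  phi_22 = [rho(2) - phi_11 rho(1)] / [1 - phi_11 rho(1)] = [0.2789 - (0.2643)(0.2643)] / [1 - (0.2643)(0.2643)]
         = 0.20904551 / 0.93014551 = 0.224745.
  Update: phi_21 = phi_11 - phi_22 phi_11 = 0.2643 - (0.224745)(0.2643) = 0.2049.
Step k = 3:
  phi_33 = [rho(3) - phi_21 rho(2) - phi_22 rho(1)] / [1 - phi_21 rho(1) - phi_22 rho(2)]
    numerator   = -0.1431 - (0.2049)(0.2789) - (0.224745)(0.2643) = -0.25964668
    denominator = 1 - (0.2049)(0.2643) - (0.224745)(0.2789) = 0.88316359
  phi_33 = -0.25964668 / 0.88316359 = -0.294.
Therefore phi_{33} = -0.2940.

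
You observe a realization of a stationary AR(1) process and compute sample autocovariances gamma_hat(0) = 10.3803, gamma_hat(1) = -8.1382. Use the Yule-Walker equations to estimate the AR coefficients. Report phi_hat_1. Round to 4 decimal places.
\hat\phi_{1} = -0.7840

The Yule-Walker equations for an AR(p) process read, in matrix form,
  Gamma_p phi = r_p,   with   (Gamma_p)_{ij} = gamma(|i - j|),
                       (r_p)_i = gamma(i),   i,j = 1..p.
Substitute the sample gammas (Toeplitz matrix and right-hand side of size 1):
  Gamma_p = [[10.3803]]
  r_p     = [-8.1382]
With p = 1 this is the single equation gamma(0) phi_1 = gamma(1):
  phi_hat_1 = gamma(1) / gamma(0) = -8.1382 / 10.3803 = -0.7840.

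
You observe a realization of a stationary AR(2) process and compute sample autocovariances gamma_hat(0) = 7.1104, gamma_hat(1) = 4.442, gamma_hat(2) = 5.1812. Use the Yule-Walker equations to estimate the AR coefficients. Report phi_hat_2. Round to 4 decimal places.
\hat\phi_{2} = 0.5550

The Yule-Walker equations for an AR(p) process read, in matrix form,
  Gamma_p phi = r_p,   with   (Gamma_p)_{ij} = gamma(|i - j|),
                       (r_p)_i = gamma(i),   i,j = 1..p.
Substitute the sample gammas (Toeplitz matrix and right-hand side of size 2):
  Gamma_p = [[7.1104, 4.442], [4.442, 7.1104]]
  r_p     = [4.442, 5.1812]
Written out:
  7.1104 phi_1 + 4.442 phi_2 = 4.442
  4.442 phi_1 + 7.1104 phi_2 = 5.1812
Solve by Cramer's rule:
  det = gamma(0)^2 - gamma(1)^2 = (7.1104)^2 - (4.442)^2 = 50.55778816 - 19.731364 = 30.82642416
  phi_hat_1 = [gamma(1) gamma(0) - gamma(1) gamma(2)] / det = [(4.442)(7.1104) - (4.442)(5.1812)] / 30.82642416 = 8.5695064 / 30.82642416 = 0.278
  phi_hat_2 = [gamma(0) gamma(2) - gamma(1)^2] / det = [(7.1104)(5.1812) - (4.442)^2] / 30.82642416 = 17.10904048 / 30.82642416 = 0.555
So phi_hat = [0.2780, 0.5550].
Therefore phi_hat_2 = 0.5550.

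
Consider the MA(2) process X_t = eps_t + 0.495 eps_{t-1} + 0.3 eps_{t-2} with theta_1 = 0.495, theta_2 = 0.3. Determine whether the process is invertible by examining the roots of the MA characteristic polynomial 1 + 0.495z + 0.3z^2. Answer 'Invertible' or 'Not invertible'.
\text{Invertible}

The MA(q) characteristic polynomial is P(z) = 1 + 0.495z + 0.3z^2.
Invertibility requires all roots to lie outside the unit circle, i.e. |z| > 1 for every root.
Set 1 + (0.495) z + (0.3) z^2 = 0, i.e. a z^2 + b z + c = 0 with a = 0.3, b = 0.495, c = 1.
Discriminant D = b^2 - 4ac = (0.495)^2 - 4*(0.3)*1 = 0.245025 - (1.2) = -0.954975.
D < 0, so the roots are the complex-conjugate pair z = (-b +/- i sqrt(-D)) / (2a) = -0.825 +/- 1.6287i.
For a conjugate pair |z|^2 = z * conj(z) = (product of roots) = c/a = 1/(0.3) = 3.333333, so |z| = sqrt(3.333333) = 1.8257 for both roots.
Moduli of all roots: 1.8257, 1.8257.
All moduli strictly greater than 1? Yes.
Verdict: Invertible.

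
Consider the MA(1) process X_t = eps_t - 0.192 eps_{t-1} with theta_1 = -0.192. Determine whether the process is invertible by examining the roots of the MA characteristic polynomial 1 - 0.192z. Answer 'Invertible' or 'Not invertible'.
\text{Invertible}

The MA(q) characteristic polynomial is P(z) = 1 - 0.192z.
Invertibility requires all roots to lie outside the unit circle, i.e. |z| > 1 for every root.
This is linear in z: 1 + (-0.192) z = 0  =>  z = -1/(-0.192) = 5.208333,  |z| = 5.208333.
Moduli of all roots: 5.2083.
All moduli strictly greater than 1? Yes.
Verdict: Invertible.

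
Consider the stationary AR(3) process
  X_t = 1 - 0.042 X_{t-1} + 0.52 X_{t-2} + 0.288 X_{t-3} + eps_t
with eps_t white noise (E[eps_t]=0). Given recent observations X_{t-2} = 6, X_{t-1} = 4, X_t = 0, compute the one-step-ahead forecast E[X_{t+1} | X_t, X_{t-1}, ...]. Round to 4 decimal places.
E[X_{t+1} \mid \mathcal F_t] = 4.8080

For an AR(p) model X_t = c + sum_i phi_i X_{t-i} + eps_t, the
one-step-ahead conditional mean is
  E[X_{t+1} | X_t, ...] = c + sum_i phi_i X_{t+1-i}.
Substitute known values:
  E[X_{t+1} | ...] = 1 + (-0.042) * (0) + (0.52) * (4) + (0.288) * (6)
                   = 4.8080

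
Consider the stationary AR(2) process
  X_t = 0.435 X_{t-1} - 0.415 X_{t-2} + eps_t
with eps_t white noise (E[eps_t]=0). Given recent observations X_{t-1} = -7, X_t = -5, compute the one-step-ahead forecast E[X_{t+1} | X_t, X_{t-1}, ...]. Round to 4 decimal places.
E[X_{t+1} \mid \mathcal F_t] = 0.7300

For an AR(p) model X_t = c + sum_i phi_i X_{t-i} + eps_t, the
one-step-ahead conditional mean is
  E[X_{t+1} | X_t, ...] = c + sum_i phi_i X_{t+1-i}.
Substitute known values:
  E[X_{t+1} | ...] = (0.435) * (-5) + (-0.415) * (-7)
                   = 0.7300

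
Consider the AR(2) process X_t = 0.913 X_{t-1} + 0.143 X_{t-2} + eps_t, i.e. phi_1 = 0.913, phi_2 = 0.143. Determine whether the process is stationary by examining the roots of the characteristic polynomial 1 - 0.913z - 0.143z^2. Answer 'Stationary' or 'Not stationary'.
\text{Not stationary}

The AR(p) characteristic polynomial is P(z) = 1 - 0.913z - 0.143z^2.
Stationarity requires all roots to lie outside the unit circle, i.e. |z| > 1 for every root.
Set 1 + (-0.913) z + (-0.143) z^2 = 0, i.e. a z^2 + b z + c = 0 with a = -0.143, b = -0.913, c = 1.
Discriminant D = b^2 - 4ac = (-0.913)^2 - 4*(-0.143)*1 = 0.833569 - (-0.572) = 1.405569.
D >= 0, so the roots are real: z = (-b +/- sqrt(D)) / (2a) = (0.913 +/- 1.185567) / (-0.286).
  z_1 = (0.913 + 1.185567) / (-0.286) = -7.3376,   |z_1| = 7.3376.
  z_2 = (0.913 - 1.185567) / (-0.286) = 0.953,   |z_2| = 0.953.
Moduli of all roots: 7.3376, 0.9530.
All moduli strictly greater than 1? No.
Verdict: Not stationary.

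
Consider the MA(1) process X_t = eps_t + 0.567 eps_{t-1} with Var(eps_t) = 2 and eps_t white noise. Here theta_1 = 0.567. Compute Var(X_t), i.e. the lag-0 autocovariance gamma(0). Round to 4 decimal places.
\gamma(0) = 2.6430

For an MA(q) process X_t = eps_t + sum_i theta_i eps_{t-i} with
Var(eps_t) = sigma^2, the variance is
  gamma(0) = sigma^2 * (1 + sum_i theta_i^2).
  sum_i theta_i^2 = (0.567)^2 = 0.321489.
  gamma(0) = 2 * (1 + 0.321489) = 2 * 1.321489 = 2.642978, which rounds to 2.6430.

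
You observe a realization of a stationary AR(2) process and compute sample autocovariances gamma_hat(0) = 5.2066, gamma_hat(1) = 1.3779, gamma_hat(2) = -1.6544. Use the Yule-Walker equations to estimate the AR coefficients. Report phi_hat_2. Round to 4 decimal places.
\hat\phi_{2} = -0.4170

The Yule-Walker equations for an AR(p) process read, in matrix form,
  Gamma_p phi = r_p,   with   (Gamma_p)_{ij} = gamma(|i - j|),
                       (r_p)_i = gamma(i),   i,j = 1..p.
Substitute the sample gammas (Toeplitz matrix and right-hand side of size 2):
  Gamma_p = [[5.2066, 1.3779], [1.3779, 5.2066]]
  r_p     = [1.3779, -1.6544]
Written out:
  5.2066 phi_1 + 1.3779 phi_2 = 1.3779
  1.3779 phi_1 + 5.2066 phi_2 = -1.6544
Solve by Cramer's rule:
  det = gamma(0)^2 - gamma(1)^2 = (5.2066)^2 - (1.3779)^2 = 27.10868356 - 1.89860841 = 25.21007515
  phi_hat_1 = [gamma(1) gamma(0) - gamma(1) gamma(2)] / det = [(1.3779)(5.2066) - (1.3779)(-1.6544)] / 25.21007515 = 9.4537719 / 25.21007515 = 0.375
  phi_hat_2 = [gamma(0) gamma(2) - gamma(1)^2] / det = [(5.2066)(-1.6544) - (1.3779)^2] / 25.21007515 = -10.51240745 / 25.21007515 = -0.417
So phi_hat = [0.3750, -0.4170].
Therefore phi_hat_2 = -0.4170.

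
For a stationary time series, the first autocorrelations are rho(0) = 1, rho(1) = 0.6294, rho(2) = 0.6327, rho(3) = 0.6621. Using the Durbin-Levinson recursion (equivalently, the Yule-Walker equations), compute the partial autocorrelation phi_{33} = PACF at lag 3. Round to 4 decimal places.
\phi_{33} = 0.3390

The PACF at lag k is phi_{kk}, the last component of the solution
to the Yule-Walker system G_k phi = r_k where
  (G_k)_{ij} = rho(|i - j|), (r_k)_i = rho(i), i,j = 1..k.
Equivalently, Durbin-Levinson gives phi_{kk} iteratively:
  phi_{11} = rho(1)
  phi_{kk} = [rho(k) - sum_{j=1..k-1} phi_{k-1,j} rho(k-j)]
            / [1 - sum_{j=1..k-1} phi_{k-1,j} rho(j)],
  phi_{k,j} = phi_{k-1,j} - phi_{kk} phi_{k-1,k-j},  j = 1..k-1.
Step k = 1:
  phi_11 = rho(1) = 0.6294.
Step k = 2:
  phi_22 = [rho(2) - phi_11 rho(1)] / [1 - phi_11 rho(1)] = [0.6327 - (0.6294)(0.6294)] / [1 - (0.6294)(0.6294)]
         = 0.23655564 / 0.60385564 = 0.391742.
  Update: phi_21 = phi_11 - phi_22 phi_11 = 0.6294 - (0.391742)(0.6294) = 0.382838.
Step k = 3:
  phi_33 = [rho(3) - phi_21 rho(2) - phi_22 rho(1)] / [1 - phi_21 rho(1) - phi_22 rho(2)]
    numerator   = 0.6621 - (0.382838)(0.6327) - (0.391742)(0.6294) = 0.17331624
    denominator = 1 - (0.382838)(0.6294) - (0.391742)(0.6327) = 0.51118685
  phi_33 = 0.17331624 / 0.51118685 = 0.339.
Therefore phi_{33} = 0.3390.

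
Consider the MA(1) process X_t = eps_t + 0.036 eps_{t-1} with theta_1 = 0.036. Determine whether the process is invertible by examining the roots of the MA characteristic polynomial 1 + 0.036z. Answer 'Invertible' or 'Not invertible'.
\text{Invertible}

The MA(q) characteristic polynomial is P(z) = 1 + 0.036z.
Invertibility requires all roots to lie outside the unit circle, i.e. |z| > 1 for every root.
This is linear in z: 1 + (0.036) z = 0  =>  z = -1/(0.036) = -27.777778,  |z| = 27.777778.
Moduli of all roots: 27.7778.
All moduli strictly greater than 1? Yes.
Verdict: Invertible.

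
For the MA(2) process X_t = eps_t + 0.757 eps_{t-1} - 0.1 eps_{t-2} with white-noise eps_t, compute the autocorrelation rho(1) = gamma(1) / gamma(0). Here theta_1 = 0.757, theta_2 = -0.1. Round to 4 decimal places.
\rho(1) = 0.4304

For an MA(q) process with theta_0 = 1, the autocovariance is
  gamma(k) = sigma^2 * sum_{i=0..q-k} theta_i * theta_{i+k},
and rho(k) = gamma(k) / gamma(0). Sigma^2 cancels.
  numerator   = (1)*(0.757) + (0.757)*(-0.1) = 0.6813.
  denominator = (1)^2 + (0.757)^2 + (-0.1)^2 = 1.583049.
  rho(1) = 0.6813 / 1.583049 = 0.4304.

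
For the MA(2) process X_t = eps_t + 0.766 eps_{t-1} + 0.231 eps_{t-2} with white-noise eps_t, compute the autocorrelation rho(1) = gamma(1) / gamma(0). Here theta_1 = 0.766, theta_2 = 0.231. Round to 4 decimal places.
\rho(1) = 0.5749

For an MA(q) process with theta_0 = 1, the autocovariance is
  gamma(k) = sigma^2 * sum_{i=0..q-k} theta_i * theta_{i+k},
and rho(k) = gamma(k) / gamma(0). Sigma^2 cancels.
  numerator   = (1)*(0.766) + (0.766)*(0.231) = 0.942946.
  denominator = (1)^2 + (0.766)^2 + (0.231)^2 = 1.640117.
  rho(1) = 0.942946 / 1.640117 = 0.5749.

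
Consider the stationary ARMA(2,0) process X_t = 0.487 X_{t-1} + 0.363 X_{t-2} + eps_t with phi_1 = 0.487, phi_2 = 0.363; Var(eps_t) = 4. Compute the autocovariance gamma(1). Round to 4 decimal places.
\gamma(1) = 8.4769

Multiply the model equation by X_{t-k} and take expectations. With theta_0 = psi_0 = 1 and psi_j the MA(infinity) weights, this gives
  gamma(k) - sum_i phi_i gamma(k-i) = c_k,
  c_k = sigma^2 * sum_{j=k..q} theta_j psi_{j-k}   (c_k = 0 for k > q),
using gamma(-m) = gamma(m).
Pure AR (q = 0): c_0 = sigma^2 = 4, c_k = 0 for k >= 1.
Equations for k = 0, 1, 2 (AR order 2, c_2 = 0):
  (E0) gamma(0) = phi_1 gamma(1) + phi_2 gamma(2) + c_0
  (E1) gamma(1) = phi_1 gamma(0) + phi_2 gamma(1) + c_1
  (E2) gamma(2) = phi_1 gamma(1) + phi_2 gamma(0)
From (E1): gamma(1) = A gamma(0) + B with
  A = phi_1 / (1 - phi_2) = 0.487 / 0.637 = 0.764521,   B = c_1 / (1 - phi_2) = 0 / 0.637 = 0.
Insert (E2) into (E0): gamma(0) (1 - phi_2^2) = phi_1 (1 + phi_2) gamma(1) + c_0.
  phi_1 (1 + phi_2) = (0.487)(1.363) = 0.663781,   1 - phi_2^2 = 0.868231.
Replace gamma(1) by A gamma(0) + B and collect gamma(0):
  gamma(0) [0.868231 - (0.663781)(0.764521)] = c_0 = 4
  gamma(0) * 0.360756 = 4
  gamma(0) = 4 / 0.360756 = 11.087816.
  gamma(1) = A gamma(0) = (0.764521)(11.087816) = 8.47687.
Therefore gamma(1) = 8.4769 (to 4 decimal places).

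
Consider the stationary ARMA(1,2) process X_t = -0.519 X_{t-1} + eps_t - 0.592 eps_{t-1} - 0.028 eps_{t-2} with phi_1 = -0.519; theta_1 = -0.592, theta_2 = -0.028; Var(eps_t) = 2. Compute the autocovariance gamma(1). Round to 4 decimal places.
\gamma(1) = -3.8686

Multiply the model equation by X_{t-k} and take expectations. With theta_0 = psi_0 = 1 and psi_j the MA(infinity) weights, this gives
  gamma(k) - sum_i phi_i gamma(k-i) = c_k,
  c_k = sigma^2 * sum_{j=k..q} theta_j psi_{j-k}   (c_k = 0 for k > q),
using gamma(-m) = gamma(m).
psi-weights needed (psi_j = theta_j + sum_i phi_i psi_{j-i}):
  psi_1 = theta_1 + phi_1 = -0.592 + (-0.519) = -1.111
  psi_2 = theta_2 + phi_1 psi_1 = -0.028 + (-0.519)(-1.111) = 0.548609
Right-hand sides:
  c_0 = sigma^2 (1 + theta_1 psi_1 + theta_2 psi_2) = 2 * (1 + (-0.592)(-1.111) + (-0.028)(0.548609)) = 2 * 1.642351 = 3.284702
  c_1 = sigma^2 (theta_1 + theta_2 psi_1) = 2 * (-0.592 + (-0.028)(-1.111)) = -1.121784
  c_2 = sigma^2 theta_2 = 2 * (-0.028) = -0.056
Equations for k = 0 and k = 1 (AR order 1):
  gamma(0) = phi_1 gamma(1) + c_0
  gamma(1) = phi_1 gamma(0) + c_1
Substituting the second into the first: gamma(0) (1 - phi_1^2) = c_0 + phi_1 c_1, so
  gamma(0) = (c_0 + phi_1 c_1) / (1 - phi_1^2) = (3.284702 + (-0.519)(-1.121784)) / (1 - (-0.519)^2) = 3.866908 / 0.730639 = 5.292501.
  gamma(1) = phi_1 gamma(0) + c_1 = (-0.519)(5.292501) + (-1.121784) = -3.868592.
Therefore gamma(1) = -3.8686 (to 4 decimal places).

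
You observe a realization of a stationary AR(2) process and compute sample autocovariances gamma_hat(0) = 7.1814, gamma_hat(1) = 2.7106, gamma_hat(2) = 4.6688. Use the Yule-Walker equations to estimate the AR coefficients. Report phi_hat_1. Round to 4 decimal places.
\hat\phi_{1} = 0.1540

The Yule-Walker equations for an AR(p) process read, in matrix form,
  Gamma_p phi = r_p,   with   (Gamma_p)_{ij} = gamma(|i - j|),
                       (r_p)_i = gamma(i),   i,j = 1..p.
Substitute the sample gammas (Toeplitz matrix and right-hand side of size 2):
  Gamma_p = [[7.1814, 2.7106], [2.7106, 7.1814]]
  r_p     = [2.7106, 4.6688]
Written out:
  7.1814 phi_1 + 2.7106 phi_2 = 2.7106
  2.7106 phi_1 + 7.1814 phi_2 = 4.6688
Solve by Cramer's rule:
  det = gamma(0)^2 - gamma(1)^2 = (7.1814)^2 - (2.7106)^2 = 51.57250596 - 7.34735236 = 44.2251536
  phi_hat_1 = [gamma(1) gamma(0) - gamma(1) gamma(2)] / det = [(2.7106)(7.1814) - (2.7106)(4.6688)] / 44.2251536 = 6.81065356 / 44.2251536 = 0.154
  phi_hat_2 = [gamma(0) gamma(2) - gamma(1)^2] / det = [(7.1814)(4.6688) - (2.7106)^2] / 44.2251536 = 26.18116796 / 44.2251536 = 0.592
So phi_hat = [0.1540, 0.5920].
Therefore phi_hat_1 = 0.1540.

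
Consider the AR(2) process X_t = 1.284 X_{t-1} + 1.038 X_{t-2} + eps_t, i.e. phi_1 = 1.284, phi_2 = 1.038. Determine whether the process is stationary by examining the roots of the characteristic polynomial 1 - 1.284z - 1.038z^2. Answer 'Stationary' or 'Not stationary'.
\text{Not stationary}

The AR(p) characteristic polynomial is P(z) = 1 - 1.284z - 1.038z^2.
Stationarity requires all roots to lie outside the unit circle, i.e. |z| > 1 for every root.
Set 1 + (-1.284) z + (-1.038) z^2 = 0, i.e. a z^2 + b z + c = 0 with a = -1.038, b = -1.284, c = 1.
Discriminant D = b^2 - 4ac = (-1.284)^2 - 4*(-1.038)*1 = 1.648656 - (-4.152) = 5.800656.
D >= 0, so the roots are real: z = (-b +/- sqrt(D)) / (2a) = (1.284 +/- 2.408455) / (-2.076).
  z_1 = (1.284 + 2.408455) / (-2.076) = -1.7786,   |z_1| = 1.7786.
  z_2 = (1.284 - 2.408455) / (-2.076) = 0.5416,   |z_2| = 0.5416.
Moduli of all roots: 1.7786, 0.5416.
All moduli strictly greater than 1? No.
Verdict: Not stationary.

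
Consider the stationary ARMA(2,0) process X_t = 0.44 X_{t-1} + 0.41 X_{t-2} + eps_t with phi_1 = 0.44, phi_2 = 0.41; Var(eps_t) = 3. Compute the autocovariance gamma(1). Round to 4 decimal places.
\gamma(1) = 6.0594

Multiply the model equation by X_{t-k} and take expectations. With theta_0 = psi_0 = 1 and psi_j the MA(infinity) weights, this gives
  gamma(k) - sum_i phi_i gamma(k-i) = c_k,
  c_k = sigma^2 * sum_{j=k..q} theta_j psi_{j-k}   (c_k = 0 for k > q),
using gamma(-m) = gamma(m).
Pure AR (q = 0): c_0 = sigma^2 = 3, c_k = 0 for k >= 1.
Equations for k = 0, 1, 2 (AR order 2, c_2 = 0):
  (E0) gamma(0) = phi_1 gamma(1) + phi_2 gamma(2) + c_0
  (E1) gamma(1) = phi_1 gamma(0) + phi_2 gamma(1) + c_1
  (E2) gamma(2) = phi_1 gamma(1) + phi_2 gamma(0)
From (E1): gamma(1) = A gamma(0) + B with
  A = phi_1 / (1 - phi_2) = 0.44 / 0.59 = 0.745763,   B = c_1 / (1 - phi_2) = 0 / 0.59 = 0.
Insert (E2) into (E0): gamma(0) (1 - phi_2^2) = phi_1 (1 + phi_2) gamma(1) + c_0.
  phi_1 (1 + phi_2) = (0.44)(1.41) = 0.6204,   1 - phi_2^2 = 0.8319.
Replace gamma(1) by A gamma(0) + B and collect gamma(0):
  gamma(0) [0.8319 - (0.6204)(0.745763)] = c_0 = 3
  gamma(0) * 0.369229 = 3
  gamma(0) = 3 / 0.369229 = 8.125043.
  gamma(1) = A gamma(0) = (0.745763)(8.125043) = 6.059354.
Therefore gamma(1) = 6.0594 (to 4 decimal places).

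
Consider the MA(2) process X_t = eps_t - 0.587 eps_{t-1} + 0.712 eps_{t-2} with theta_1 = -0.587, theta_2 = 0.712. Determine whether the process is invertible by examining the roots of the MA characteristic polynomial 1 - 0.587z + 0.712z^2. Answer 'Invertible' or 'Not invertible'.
\text{Invertible}

The MA(q) characteristic polynomial is P(z) = 1 - 0.587z + 0.712z^2.
Invertibility requires all roots to lie outside the unit circle, i.e. |z| > 1 for every root.
Set 1 + (-0.587) z + (0.712) z^2 = 0, i.e. a z^2 + b z + c = 0 with a = 0.712, b = -0.587, c = 1.
Discriminant D = b^2 - 4ac = (-0.587)^2 - 4*(0.712)*1 = 0.344569 - (2.848) = -2.503431.
D < 0, so the roots are the complex-conjugate pair z = (-b +/- i sqrt(-D)) / (2a) = 0.4122 +/- 1.1111i.
For a conjugate pair |z|^2 = z * conj(z) = (product of roots) = c/a = 1/(0.712) = 1.404494, so |z| = sqrt(1.404494) = 1.1851 for both roots.
Moduli of all roots: 1.1851, 1.1851.
All moduli strictly greater than 1? Yes.
Verdict: Invertible.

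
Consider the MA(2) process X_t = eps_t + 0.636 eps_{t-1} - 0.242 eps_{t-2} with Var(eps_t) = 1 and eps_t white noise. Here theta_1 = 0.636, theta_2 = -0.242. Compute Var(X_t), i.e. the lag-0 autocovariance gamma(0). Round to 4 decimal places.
\gamma(0) = 1.4631

For an MA(q) process X_t = eps_t + sum_i theta_i eps_{t-i} with
Var(eps_t) = sigma^2, the variance is
  gamma(0) = sigma^2 * (1 + sum_i theta_i^2).
  sum_i theta_i^2 = (0.636)^2 + (-0.242)^2 = 0.404496 + 0.058564 = 0.46306.
  gamma(0) = 1 * (1 + 0.46306) = 1 * 1.46306 = 1.46306, which rounds to 1.4631.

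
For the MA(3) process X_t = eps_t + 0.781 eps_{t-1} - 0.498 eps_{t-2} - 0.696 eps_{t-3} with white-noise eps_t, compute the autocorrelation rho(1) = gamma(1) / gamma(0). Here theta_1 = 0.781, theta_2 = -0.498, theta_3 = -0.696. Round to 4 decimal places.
\rho(1) = 0.3154

For an MA(q) process with theta_0 = 1, the autocovariance is
  gamma(k) = sigma^2 * sum_{i=0..q-k} theta_i * theta_{i+k},
and rho(k) = gamma(k) / gamma(0). Sigma^2 cancels.
  numerator   = (1)*(0.781) + (0.781)*(-0.498) + (-0.498)*(-0.696) = 0.73867.
  denominator = (1)^2 + (0.781)^2 + (-0.498)^2 + (-0.696)^2 = 2.342381.
  rho(1) = 0.73867 / 2.342381 = 0.3154.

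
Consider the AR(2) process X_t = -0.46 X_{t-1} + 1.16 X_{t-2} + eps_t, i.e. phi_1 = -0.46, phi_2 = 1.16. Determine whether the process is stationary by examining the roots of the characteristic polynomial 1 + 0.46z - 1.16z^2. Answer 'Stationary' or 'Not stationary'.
\text{Not stationary}

The AR(p) characteristic polynomial is P(z) = 1 + 0.46z - 1.16z^2.
Stationarity requires all roots to lie outside the unit circle, i.e. |z| > 1 for every root.
Set 1 + (0.46) z + (-1.16) z^2 = 0, i.e. a z^2 + b z + c = 0 with a = -1.16, b = 0.46, c = 1.
Discriminant D = b^2 - 4ac = (0.46)^2 - 4*(-1.16)*1 = 0.2116 - (-4.64) = 4.8516.
D >= 0, so the roots are real: z = (-b +/- sqrt(D)) / (2a) = (-0.46 +/- 2.202635) / (-2.32).
  z_1 = (-0.46 + 2.202635) / (-2.32) = -0.7511,   |z_1| = 0.7511.
  z_2 = (-0.46 - 2.202635) / (-2.32) = 1.1477,   |z_2| = 1.1477.
Moduli of all roots: 0.7511, 1.1477.
All moduli strictly greater than 1? No.
Verdict: Not stationary.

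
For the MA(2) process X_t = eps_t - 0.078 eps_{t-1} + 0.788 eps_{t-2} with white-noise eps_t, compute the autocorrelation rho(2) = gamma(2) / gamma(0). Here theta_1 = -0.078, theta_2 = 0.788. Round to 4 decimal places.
\rho(2) = 0.4843

For an MA(q) process with theta_0 = 1, the autocovariance is
  gamma(k) = sigma^2 * sum_{i=0..q-k} theta_i * theta_{i+k},
and rho(k) = gamma(k) / gamma(0). Sigma^2 cancels.
  numerator   = (1)*(0.788) = 0.788.
  denominator = (1)^2 + (-0.078)^2 + (0.788)^2 = 1.627028.
  rho(2) = 0.788 / 1.627028 = 0.4843.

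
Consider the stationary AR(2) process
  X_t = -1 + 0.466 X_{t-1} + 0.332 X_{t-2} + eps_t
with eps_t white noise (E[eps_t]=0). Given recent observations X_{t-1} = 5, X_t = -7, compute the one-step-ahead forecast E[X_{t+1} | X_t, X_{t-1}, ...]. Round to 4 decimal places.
E[X_{t+1} \mid \mathcal F_t] = -2.6020

For an AR(p) model X_t = c + sum_i phi_i X_{t-i} + eps_t, the
one-step-ahead conditional mean is
  E[X_{t+1} | X_t, ...] = c + sum_i phi_i X_{t+1-i}.
Substitute known values:
  E[X_{t+1} | ...] = -1 + (0.466) * (-7) + (0.332) * (5)
                   = -2.6020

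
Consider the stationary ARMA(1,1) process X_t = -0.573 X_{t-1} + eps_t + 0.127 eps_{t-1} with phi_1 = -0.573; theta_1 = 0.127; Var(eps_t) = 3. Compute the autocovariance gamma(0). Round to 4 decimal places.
\gamma(0) = 3.8885

Multiply the model equation by X_{t-k} and take expectations. With theta_0 = psi_0 = 1 and psi_j the MA(infinity) weights, this gives
  gamma(k) - sum_i phi_i gamma(k-i) = c_k,
  c_k = sigma^2 * sum_{j=k..q} theta_j psi_{j-k}   (c_k = 0 for k > q),
using gamma(-m) = gamma(m).
psi-weights needed (psi_j = theta_j + sum_i phi_i psi_{j-i}):
  psi_1 = theta_1 + phi_1 = 0.127 + (-0.573) = -0.446
Right-hand sides:
  c_0 = sigma^2 (1 + theta_1 psi_1) = 3 * (1 + (0.127)(-0.446)) = 3 * 0.943358 = 2.830074
  c_1 = sigma^2 theta_1 = 3 * (0.127) = 0.381
  c_2 = 0
Equations for k = 0 and k = 1 (AR order 1):
  gamma(0) = phi_1 gamma(1) + c_0
  gamma(1) = phi_1 gamma(0) + c_1
Substituting the second into the first: gamma(0) (1 - phi_1^2) = c_0 + phi_1 c_1, so
  gamma(0) = (c_0 + phi_1 c_1) / (1 - phi_1^2) = (2.830074 + (-0.573)(0.381)) / (1 - (-0.573)^2) = 2.611761 / 0.671671 = 3.888453.
Therefore gamma(0) = 3.8885 (to 4 decimal places).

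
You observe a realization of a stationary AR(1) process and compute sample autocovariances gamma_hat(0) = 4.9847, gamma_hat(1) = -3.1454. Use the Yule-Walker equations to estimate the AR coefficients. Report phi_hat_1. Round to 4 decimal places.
\hat\phi_{1} = -0.6310

The Yule-Walker equations for an AR(p) process read, in matrix form,
  Gamma_p phi = r_p,   with   (Gamma_p)_{ij} = gamma(|i - j|),
                       (r_p)_i = gamma(i),   i,j = 1..p.
Substitute the sample gammas (Toeplitz matrix and right-hand side of size 1):
  Gamma_p = [[4.9847]]
  r_p     = [-3.1454]
With p = 1 this is the single equation gamma(0) phi_1 = gamma(1):
  phi_hat_1 = gamma(1) / gamma(0) = -3.1454 / 4.9847 = -0.6310.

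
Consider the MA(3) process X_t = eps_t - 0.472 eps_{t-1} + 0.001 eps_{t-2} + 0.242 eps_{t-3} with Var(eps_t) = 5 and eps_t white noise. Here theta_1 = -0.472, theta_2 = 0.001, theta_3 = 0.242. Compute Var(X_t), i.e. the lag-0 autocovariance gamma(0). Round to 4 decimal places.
\gamma(0) = 6.4067

For an MA(q) process X_t = eps_t + sum_i theta_i eps_{t-i} with
Var(eps_t) = sigma^2, the variance is
  gamma(0) = sigma^2 * (1 + sum_i theta_i^2).
  sum_i theta_i^2 = (-0.472)^2 + (0.001)^2 + (0.242)^2 = 0.222784 + 0.000001 + 0.058564 = 0.281349.
  gamma(0) = 5 * (1 + 0.281349) = 5 * 1.281349 = 6.406745, which rounds to 6.4067.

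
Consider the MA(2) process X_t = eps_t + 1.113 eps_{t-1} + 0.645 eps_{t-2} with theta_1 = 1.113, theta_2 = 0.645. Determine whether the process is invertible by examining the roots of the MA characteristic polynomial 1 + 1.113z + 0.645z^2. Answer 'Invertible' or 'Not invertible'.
\text{Invertible}

The MA(q) characteristic polynomial is P(z) = 1 + 1.113z + 0.645z^2.
Invertibility requires all roots to lie outside the unit circle, i.e. |z| > 1 for every root.
Set 1 + (1.113) z + (0.645) z^2 = 0, i.e. a z^2 + b z + c = 0 with a = 0.645, b = 1.113, c = 1.
Discriminant D = b^2 - 4ac = (1.113)^2 - 4*(0.645)*1 = 1.238769 - (2.58) = -1.341231.
D < 0, so the roots are the complex-conjugate pair z = (-b +/- i sqrt(-D)) / (2a) = -0.8628 +/- 0.8978i.
For a conjugate pair |z|^2 = z * conj(z) = (product of roots) = c/a = 1/(0.645) = 1.550388, so |z| = sqrt(1.550388) = 1.2451 for both roots.
Moduli of all roots: 1.2451, 1.2451.
All moduli strictly greater than 1? Yes.
Verdict: Invertible.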